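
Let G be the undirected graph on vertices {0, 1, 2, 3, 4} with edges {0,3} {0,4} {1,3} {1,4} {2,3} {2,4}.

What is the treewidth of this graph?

A width-2 tree decomposition is:
Bags: B1 = {0, 3, 4}  B2 = {2, 3, 4}  B3 = {1, 3, 4}
Tree: B1–B2, B2–B3
The largest bag has 3 vertices, giving width 2; this decomposition certifies tw(G) ≤ 2. The edges 0–3–2–4–0 form a cycle, so G is not a tree and its treewidth is at least 2. The upper and lower bounds meet at 2, so that is the treewidth.

2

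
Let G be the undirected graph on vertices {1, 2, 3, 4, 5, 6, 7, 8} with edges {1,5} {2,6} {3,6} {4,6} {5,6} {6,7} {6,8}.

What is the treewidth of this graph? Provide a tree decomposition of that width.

Every bag has size at most 2, so the width is 2 − 1 = 1 and tw(G) ≤ 1. G has an edge, so its treewidth is at least 1. Hence tw(G) = 1 exactly.

Treewidth 1.
Bags: B1 = {5, 6}  B2 = {3, 6}  B3 = {1, 5}  B4 = {6, 8}  B5 = {2, 6}  B6 = {6, 7}  B7 = {4, 6}
Tree: B1–B2, B1–B3, B2–B4, B2–B5, B4–B6, B6–B7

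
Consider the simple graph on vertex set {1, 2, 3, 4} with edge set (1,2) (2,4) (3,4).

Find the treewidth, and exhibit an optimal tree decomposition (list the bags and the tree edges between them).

The largest bag has 2 vertices, giving width 1; this decomposition certifies tw(G) ≤ 1. Since G has at least one edge (e.g. 3–4), it is not an edgeless graph, so tw(G) ≥ 1. Combining the bounds, tw(G) = 1.

Treewidth 1.
One optimal decomposition is:
Bags: B1 = {3, 4}  B2 = {2, 4}  B3 = {1, 2}
Tree: B1–B2, B2–B3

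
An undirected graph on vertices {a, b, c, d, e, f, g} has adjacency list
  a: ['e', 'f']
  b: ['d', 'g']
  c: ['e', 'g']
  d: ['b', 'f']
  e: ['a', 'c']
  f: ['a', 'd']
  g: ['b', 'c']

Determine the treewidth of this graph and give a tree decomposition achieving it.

Treewidth 2.
One such decomposition:
Bags: B1 = {a, d, f}  B2 = {a, d, e}  B3 = {c, d, e}  B4 = {c, d, g}  B5 = {b, d, g}
Tree: B1–B2, B2–B3, B3–B4, B4–B5

Each bag holds 3 vertices, so the decomposition has width 2, which upper-bounds the treewidth. For the lower bound, G contains the cycle d–f–a–e–c–g–b–d, so G is not a forest; only forests have treewidth ≤ 1, hence tw(G) ≥ 2. Combining the bounds, tw(G) = 2.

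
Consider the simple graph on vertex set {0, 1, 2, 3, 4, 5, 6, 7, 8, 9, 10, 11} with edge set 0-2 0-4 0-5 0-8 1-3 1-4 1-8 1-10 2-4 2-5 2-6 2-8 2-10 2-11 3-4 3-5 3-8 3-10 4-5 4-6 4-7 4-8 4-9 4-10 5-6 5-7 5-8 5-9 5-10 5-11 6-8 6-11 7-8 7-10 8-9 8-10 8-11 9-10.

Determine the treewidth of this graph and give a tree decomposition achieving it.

The largest bag has 5 vertices, giving width 4; this decomposition certifies tw(G) ≤ 4. Conversely, {2, 5, 6, 8, 11} is a clique of size 5, and the vertices of any clique must share a bag in every tree decomposition; so some bag has ≥ 5 vertices and tw(G) ≥ 4. Therefore the treewidth is 4.

Treewidth 4.
Bags: B1 = {0, 2, 4, 5, 8}  B2 = {2, 4, 5, 8, 10}  B3 = {4, 5, 7, 8, 10}  B4 = {2, 4, 5, 6, 8}  B5 = {3, 4, 5, 8, 10}  B6 = {1, 3, 4, 8, 10}  B7 = {2, 5, 6, 8, 11}  B8 = {4, 5, 8, 9, 10}
Tree: B1–B2, B2–B3, B1–B4, B3–B5, B5–B6, B4–B7, B2–B8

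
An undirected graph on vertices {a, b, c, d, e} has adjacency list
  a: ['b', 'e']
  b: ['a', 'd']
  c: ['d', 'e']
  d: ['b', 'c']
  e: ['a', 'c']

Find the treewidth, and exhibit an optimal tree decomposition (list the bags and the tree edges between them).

Every bag has size at most 3, so the width is 3 − 1 = 2 and tw(G) ≤ 2. The edges a–b–d–c–e–a form a cycle, so G is not a tree and its treewidth is at least 2. Hence tw(G) = 2 exactly.

Treewidth 2.
Bags: B1 = {a, b, d}  B2 = {a, c, d}  B3 = {a, c, e}
Tree: B1–B2, B2–B3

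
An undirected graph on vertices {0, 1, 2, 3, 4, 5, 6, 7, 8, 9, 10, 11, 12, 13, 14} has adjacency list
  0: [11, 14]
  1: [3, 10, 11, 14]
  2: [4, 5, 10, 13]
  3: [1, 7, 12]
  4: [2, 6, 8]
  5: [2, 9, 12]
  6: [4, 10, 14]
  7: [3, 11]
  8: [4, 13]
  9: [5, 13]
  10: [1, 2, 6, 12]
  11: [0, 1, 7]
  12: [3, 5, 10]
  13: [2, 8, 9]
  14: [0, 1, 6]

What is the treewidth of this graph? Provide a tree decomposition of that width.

The largest bag has 4 vertices, giving width 3; this decomposition certifies tw(G) ≤ 3. For the lower bound: the 4 vertex sets {0,7,11}, {3}, {1}, {6,10,12,14} are disjoint, each induces a connected subgraph, and every pair is joined by at least one edge of G. Contracting each set to a single vertex therefore yields K_{4} as a minor, and since treewidth is minor-monotone, tw(G) ≥ tw(K_{4}) = 3. Therefore the treewidth is 3.

Treewidth 3.
One optimal decomposition is:
Bags: B1 = {0, 3, 7, 11}  B2 = {0, 1, 3, 11}  B3 = {0, 1, 3, 14}  B4 = {1, 3, 12, 14}  B5 = {1, 10, 12, 14}  B6 = {6, 10, 12, 14}  B7 = {5, 6, 10, 12}  B8 = {2, 5, 6, 10}  B9 = {2, 4, 5, 6}  B10 = {2, 4, 5, 9}  B11 = {2, 4, 9, 13}  B12 = {4, 8, 9, 13}
Tree: B1–B2, B2–B3, B3–B4, B4–B5, B5–B6, B6–B7, B7–B8, B8–B9, B9–B10, B10–B11, B11–B12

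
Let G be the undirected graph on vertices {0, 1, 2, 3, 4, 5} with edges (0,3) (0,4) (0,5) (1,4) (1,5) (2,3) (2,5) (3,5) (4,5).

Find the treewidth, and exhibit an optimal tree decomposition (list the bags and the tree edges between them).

The largest bag has 3 vertices, giving width 2; this decomposition certifies tw(G) ≤ 2. For the lower bound, the 3 vertices {0, 3, 5} are pairwise adjacent, and any tree decomposition puts a clique entirely inside one bag — forcing width ≥ 2. Hence tw(G) = 2 exactly.

Treewidth 2.
One optimal decomposition is:
Bags: B1 = {0, 3, 5}  B2 = {0, 4, 5}  B3 = {2, 3, 5}  B4 = {1, 4, 5}
Tree: B1–B2, B1–B3, B2–B4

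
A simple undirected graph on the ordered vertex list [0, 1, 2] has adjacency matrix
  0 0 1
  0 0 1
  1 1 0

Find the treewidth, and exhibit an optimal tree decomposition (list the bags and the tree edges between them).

Treewidth 1.
Bags: B1 = {1, 2}  B2 = {0, 2}
Tree: B1–B2

The largest bag has 2 vertices, giving width 1; this decomposition certifies tw(G) ≤ 1. Since G has at least one edge (e.g. 1–2), it is not an edgeless graph, so tw(G) ≥ 1. Combining the bounds, tw(G) = 1.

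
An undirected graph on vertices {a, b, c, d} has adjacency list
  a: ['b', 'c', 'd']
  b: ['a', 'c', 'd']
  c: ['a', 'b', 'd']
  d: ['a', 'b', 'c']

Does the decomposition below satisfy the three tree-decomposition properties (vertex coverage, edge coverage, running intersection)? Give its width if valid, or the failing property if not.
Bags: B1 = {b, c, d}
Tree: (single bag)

A tree decomposition must satisfy three properties: every vertex lies in some bag; for every edge, both endpoints lie together in some bag; and for every vertex, the bags containing it form a connected subtree. Here vertex a appears in no bag, so the decomposition is invalid.

No — vertex a appears in no bag.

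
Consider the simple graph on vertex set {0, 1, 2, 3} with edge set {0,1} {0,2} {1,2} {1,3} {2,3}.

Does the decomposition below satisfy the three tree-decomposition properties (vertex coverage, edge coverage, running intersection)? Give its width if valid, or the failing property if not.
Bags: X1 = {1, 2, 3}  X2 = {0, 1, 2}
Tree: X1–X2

Yes; width 2.

Every vertex of G appears in some bag (union = {0, 1, 2, 3}); every edge is covered by a bag; and for each vertex v the set of bags containing v is connected in the bag tree. The decomposition is therefore valid. The largest bag has 3 vertices, so the width is 2.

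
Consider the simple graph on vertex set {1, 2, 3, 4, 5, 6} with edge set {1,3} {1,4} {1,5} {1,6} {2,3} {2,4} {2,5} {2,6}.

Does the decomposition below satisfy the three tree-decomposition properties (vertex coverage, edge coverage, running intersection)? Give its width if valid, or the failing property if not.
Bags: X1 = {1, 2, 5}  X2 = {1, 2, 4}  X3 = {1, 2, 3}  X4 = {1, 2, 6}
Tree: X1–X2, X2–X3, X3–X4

Every vertex of G appears in some bag (union = {1, 2, 3, 4, 5, 6}); every edge is covered by a bag; and for each vertex v the set of bags containing v is connected in the bag tree. The decomposition is therefore valid. The largest bag has 3 vertices, so the width is 2.

Yes; width 2.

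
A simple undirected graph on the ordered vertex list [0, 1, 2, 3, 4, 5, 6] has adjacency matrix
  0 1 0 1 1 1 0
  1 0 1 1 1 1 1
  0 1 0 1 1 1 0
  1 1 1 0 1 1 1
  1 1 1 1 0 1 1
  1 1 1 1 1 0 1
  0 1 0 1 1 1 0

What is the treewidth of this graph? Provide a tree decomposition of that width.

Each bag holds 5 vertices, so the decomposition has width 4, which upper-bounds the treewidth. On the other hand G contains the 5-clique {0, 1, 3, 4, 5}. A clique must lie in a single bag of any decomposition, so no decomposition can have width below 4. The upper and lower bounds meet at 4, so that is the treewidth.

Treewidth 4.
One such decomposition:
Bags: B1 = {1, 2, 3, 4, 5}  B2 = {1, 3, 4, 5, 6}  B3 = {0, 1, 3, 4, 5}
Tree: B1–B2, B1–B3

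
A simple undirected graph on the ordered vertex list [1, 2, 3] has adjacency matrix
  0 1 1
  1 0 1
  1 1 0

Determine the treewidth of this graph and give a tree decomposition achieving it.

With just one bag of size 3, the width is 3 − 1 = 2, so tw(G) ≤ 2. Conversely, {1, 2, 3} is a clique of size 3, and the vertices of any clique must share a bag in every tree decomposition; so some bag has ≥ 3 vertices and tw(G) ≥ 2. Hence tw(G) = 2 exactly.

Treewidth 2.
One such decomposition:
Bags: B1 = {1, 2, 3}
Tree: (single bag)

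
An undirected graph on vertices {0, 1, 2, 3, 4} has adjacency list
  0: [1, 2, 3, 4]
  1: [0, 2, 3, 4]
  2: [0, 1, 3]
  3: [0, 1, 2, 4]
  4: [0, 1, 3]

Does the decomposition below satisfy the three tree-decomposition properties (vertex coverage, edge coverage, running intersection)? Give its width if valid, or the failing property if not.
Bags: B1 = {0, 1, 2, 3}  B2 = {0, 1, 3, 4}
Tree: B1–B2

Every vertex of G appears in some bag (union = {0, 1, 2, 3, 4}); every edge is covered by a bag; and for each vertex v the set of bags containing v is connected in the bag tree. The decomposition is therefore valid. The largest bag has 4 vertices, so the width is 3.

Yes; width 3.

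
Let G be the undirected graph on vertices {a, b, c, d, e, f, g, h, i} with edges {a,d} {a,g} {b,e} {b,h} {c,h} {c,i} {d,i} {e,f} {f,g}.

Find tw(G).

A width-2 tree decomposition is:
Bags: B1 = {e, f, g}  B2 = {b, e, g}  B3 = {b, g, h}  B4 = {c, g, h}  B5 = {c, g, i}  B6 = {d, g, i}  B7 = {a, d, g}
Tree: B1–B2, B2–B3, B3–B4, B4–B5, B5–B6, B6–B7
The largest bag has 3 vertices, giving width 2; this decomposition certifies tw(G) ≤ 2. For the lower bound, G contains the cycle g–f–e–b–h–c–i–d–a–g, so G is not a forest; only forests have treewidth ≤ 1, hence tw(G) ≥ 2. Combining the bounds, tw(G) = 2.

2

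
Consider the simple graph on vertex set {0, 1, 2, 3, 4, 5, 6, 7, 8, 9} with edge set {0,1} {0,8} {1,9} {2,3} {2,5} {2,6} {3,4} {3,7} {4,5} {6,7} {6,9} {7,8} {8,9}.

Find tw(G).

2

A width-2 tree decomposition is:
Bags: B1 = {0, 1, 8}  B2 = {1, 8, 9}  B3 = {7, 8, 9}  B4 = {6, 7, 9}  B5 = {3, 6, 7}  B6 = {2, 3, 6}  B7 = {2, 3, 4}  B8 = {2, 4, 5}
Tree: B1–B2, B2–B3, B3–B4, B4–B5, B5–B6, B6–B7, B7–B8
Each bag holds 3 vertices, so the decomposition has width 2, which upper-bounds the treewidth. The edges 0–1–9–8–0 form a cycle, so G is not a tree and its treewidth is at least 2. Therefore the treewidth is 2.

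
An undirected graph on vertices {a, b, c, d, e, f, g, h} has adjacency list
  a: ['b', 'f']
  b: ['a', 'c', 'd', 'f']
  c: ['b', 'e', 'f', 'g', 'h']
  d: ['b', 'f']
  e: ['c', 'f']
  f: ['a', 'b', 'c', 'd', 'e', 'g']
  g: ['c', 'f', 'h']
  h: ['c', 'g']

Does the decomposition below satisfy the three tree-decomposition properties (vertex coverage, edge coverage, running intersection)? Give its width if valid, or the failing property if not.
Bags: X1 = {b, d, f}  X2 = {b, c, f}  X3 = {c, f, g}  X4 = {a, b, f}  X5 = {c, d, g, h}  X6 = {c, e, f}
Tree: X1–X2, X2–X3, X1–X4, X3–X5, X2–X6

A tree decomposition must satisfy three properties: every vertex lies in some bag; for every edge, both endpoints lie together in some bag; and for every vertex, the bags containing it form a connected subtree. Here bags containing vertex d are not connected in the tree, so the decomposition is invalid.

No — bags containing vertex d are not connected in the tree.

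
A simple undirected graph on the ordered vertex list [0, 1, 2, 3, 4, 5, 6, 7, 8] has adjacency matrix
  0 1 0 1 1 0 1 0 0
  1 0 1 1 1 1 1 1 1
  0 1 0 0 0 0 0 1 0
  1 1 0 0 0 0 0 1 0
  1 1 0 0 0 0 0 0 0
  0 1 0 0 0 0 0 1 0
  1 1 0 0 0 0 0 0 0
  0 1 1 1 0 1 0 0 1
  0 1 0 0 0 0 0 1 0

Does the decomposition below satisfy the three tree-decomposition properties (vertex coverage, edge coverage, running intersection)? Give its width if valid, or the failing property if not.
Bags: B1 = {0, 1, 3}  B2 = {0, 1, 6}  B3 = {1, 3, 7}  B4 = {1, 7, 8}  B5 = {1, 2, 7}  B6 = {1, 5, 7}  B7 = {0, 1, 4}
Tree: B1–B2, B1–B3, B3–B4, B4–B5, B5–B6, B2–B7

Yes; width 2.

Checking the three conditions: (i) the bags cover all of {0, 1, 2, 3, 4, 5, 6, 7, 8}; (ii) for each edge, some bag contains both endpoints; (iii) the bags containing any fixed vertex form a subtree. All hold, so the decomposition is valid with width 3 − 1 = 2.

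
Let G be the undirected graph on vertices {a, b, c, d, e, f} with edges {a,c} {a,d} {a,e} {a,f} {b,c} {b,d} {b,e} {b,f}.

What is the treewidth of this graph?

A width-2 tree decomposition is:
Bags: B1 = {a, b, c}  B2 = {a, b, d}  B3 = {a, b, f}  B4 = {a, b, e}
Tree: B1–B2, B2–B3, B3–B4
Each bag holds 3 vertices, so the decomposition has width 2, which upper-bounds the treewidth. For the lower bound, G contains the cycle b–c–a–d–b, so G is not a forest; only forests have treewidth ≤ 1, hence tw(G) ≥ 2. Therefore the treewidth is 2.

2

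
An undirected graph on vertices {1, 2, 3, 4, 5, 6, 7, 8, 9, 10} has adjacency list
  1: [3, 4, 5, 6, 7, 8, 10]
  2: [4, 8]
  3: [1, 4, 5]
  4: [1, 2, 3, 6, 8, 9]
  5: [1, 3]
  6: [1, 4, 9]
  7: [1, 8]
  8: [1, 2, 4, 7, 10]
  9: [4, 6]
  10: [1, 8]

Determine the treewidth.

A width-2 tree decomposition is:
Bags: B1 = {1, 4, 8}  B2 = {1, 3, 4}  B3 = {1, 3, 5}  B4 = {1, 8, 10}  B5 = {1, 4, 6}  B6 = {1, 7, 8}  B7 = {4, 6, 9}  B8 = {2, 4, 8}
Tree: B1–B2, B2–B3, B1–B4, B1–B5, B4–B6, B5–B7, B1–B8
Every bag has size at most 3, so the width is 3 − 1 = 2 and tw(G) ≤ 2. Conversely, {1, 8, 10} is a clique of size 3, and the vertices of any clique must share a bag in every tree decomposition; so some bag has ≥ 3 vertices and tw(G) ≥ 2. Therefore the treewidth is 2.

2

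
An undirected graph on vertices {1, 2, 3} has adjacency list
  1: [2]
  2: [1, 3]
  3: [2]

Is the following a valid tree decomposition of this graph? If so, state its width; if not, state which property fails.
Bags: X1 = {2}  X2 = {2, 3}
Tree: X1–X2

No — vertex 1 appears in no bag.

A tree decomposition must satisfy three properties: every vertex lies in some bag; for every edge, both endpoints lie together in some bag; and for every vertex, the bags containing it form a connected subtree. Here vertex 1 appears in no bag, so the decomposition is invalid.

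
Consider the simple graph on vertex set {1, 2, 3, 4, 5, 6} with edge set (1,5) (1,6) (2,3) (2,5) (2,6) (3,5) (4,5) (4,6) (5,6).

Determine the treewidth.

2

A width-2 tree decomposition is:
Bags: B1 = {1, 5, 6}  B2 = {4, 5, 6}  B3 = {2, 5, 6}  B4 = {2, 3, 5}
Tree: B1–B2, B2–B3, B3–B4
Every bag has size at most 3, so the width is 3 − 1 = 2 and tw(G) ≤ 2. Conversely, {2, 3, 5} is a clique of size 3, and the vertices of any clique must share a bag in every tree decomposition; so some bag has ≥ 3 vertices and tw(G) ≥ 2. Therefore the treewidth is 2.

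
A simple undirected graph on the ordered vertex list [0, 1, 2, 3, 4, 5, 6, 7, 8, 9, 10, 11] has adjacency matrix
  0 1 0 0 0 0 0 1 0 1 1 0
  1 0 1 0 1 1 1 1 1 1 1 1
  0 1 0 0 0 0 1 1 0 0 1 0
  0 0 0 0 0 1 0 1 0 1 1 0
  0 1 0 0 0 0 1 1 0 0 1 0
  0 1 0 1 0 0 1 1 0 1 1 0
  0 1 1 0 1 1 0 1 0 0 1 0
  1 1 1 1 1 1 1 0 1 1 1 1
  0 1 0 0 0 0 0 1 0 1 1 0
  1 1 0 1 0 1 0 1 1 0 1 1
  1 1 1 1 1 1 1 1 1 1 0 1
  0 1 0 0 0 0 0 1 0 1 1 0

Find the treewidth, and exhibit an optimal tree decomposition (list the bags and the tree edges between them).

Each bag holds 5 vertices, so the decomposition has width 4, which upper-bounds the treewidth. For the lower bound, the 5 vertices {0, 1, 7, 9, 10} are pairwise adjacent, and any tree decomposition puts a clique entirely inside one bag — forcing width ≥ 4. Hence tw(G) = 4 exactly.

Treewidth 4.
One optimal decomposition is:
Bags: B1 = {1, 5, 7, 9, 10}  B2 = {0, 1, 7, 9, 10}  B3 = {1, 5, 6, 7, 10}  B4 = {1, 2, 6, 7, 10}  B5 = {1, 7, 9, 10, 11}  B6 = {1, 4, 6, 7, 10}  B7 = {1, 7, 8, 9, 10}  B8 = {3, 5, 7, 9, 10}
Tree: B1–B2, B1–B3, B3–B4, B2–B5, B4–B6, B1–B7, B1–B8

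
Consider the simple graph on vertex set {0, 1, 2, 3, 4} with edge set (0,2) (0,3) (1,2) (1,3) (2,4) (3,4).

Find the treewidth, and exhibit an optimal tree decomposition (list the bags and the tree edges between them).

Treewidth 2.
One optimal decomposition is:
Bags: B1 = {1, 2, 3}  B2 = {0, 2, 3}  B3 = {2, 3, 4}
Tree: B1–B2, B2–B3

Every bag has size at most 3, so the width is 3 − 1 = 2 and tw(G) ≤ 2. The edges 1–3–0–2–1 form a cycle, so G is not a tree and its treewidth is at least 2. Hence tw(G) = 2 exactly.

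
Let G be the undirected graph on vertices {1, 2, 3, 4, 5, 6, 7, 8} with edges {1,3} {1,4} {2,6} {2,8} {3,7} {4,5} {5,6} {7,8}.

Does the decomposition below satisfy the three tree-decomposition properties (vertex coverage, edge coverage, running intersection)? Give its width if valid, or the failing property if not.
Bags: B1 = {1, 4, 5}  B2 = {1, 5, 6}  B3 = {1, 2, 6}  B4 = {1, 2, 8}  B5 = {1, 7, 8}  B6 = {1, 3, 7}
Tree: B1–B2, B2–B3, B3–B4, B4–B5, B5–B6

Vertex coverage: the bags together contain {1, 2, 3, 4, 5, 6, 7, 8}, the full vertex set. Edge coverage: each edge of G has both endpoints in at least one bag. Running intersection: for every vertex, the bags containing it form a connected subtree. All three properties hold, so this is a valid tree decomposition of width max|bag| − 1 = 2, and hence tw(G) ≤ 2.

Yes; width 2.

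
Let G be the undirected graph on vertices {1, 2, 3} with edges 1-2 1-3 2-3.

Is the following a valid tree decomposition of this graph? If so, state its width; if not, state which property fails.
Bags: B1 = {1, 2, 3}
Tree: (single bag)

Checking the three conditions: (i) the bags cover all of {1, 2, 3}; (ii) for each edge, some bag contains both endpoints; (iii) the bags containing any fixed vertex form a subtree. All hold, so the decomposition is valid with width 3 − 1 = 2.

Yes; width 2.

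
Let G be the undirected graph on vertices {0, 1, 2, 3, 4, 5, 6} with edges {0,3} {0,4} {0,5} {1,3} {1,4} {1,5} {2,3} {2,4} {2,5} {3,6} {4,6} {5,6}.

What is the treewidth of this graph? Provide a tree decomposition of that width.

The largest bag has 4 vertices, giving width 3; this decomposition certifies tw(G) ≤ 3. For the lower bound: the 4 vertex sets {4,6}, {2,3}, {5}, {0} are disjoint, each induces a connected subgraph, and every pair is joined by at least one edge of G. Contracting each set to a single vertex therefore yields K_{4} as a minor, and since treewidth is minor-monotone, tw(G) ≥ tw(K_{4}) = 3. Combining the bounds, tw(G) = 3.

Treewidth 3.
Bags: B1 = {3, 4, 5, 6}  B2 = {2, 3, 4, 5}  B3 = {0, 3, 4, 5}  B4 = {1, 3, 4, 5}
Tree: B1–B2, B2–B3, B3–B4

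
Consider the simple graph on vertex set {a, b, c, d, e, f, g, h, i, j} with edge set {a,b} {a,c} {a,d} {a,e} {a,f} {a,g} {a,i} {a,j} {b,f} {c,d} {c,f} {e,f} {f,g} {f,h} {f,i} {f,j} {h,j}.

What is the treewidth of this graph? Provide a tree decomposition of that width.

Treewidth 2.
Bags: B1 = {a, f, i}  B2 = {a, c, f}  B3 = {a, e, f}  B4 = {a, c, d}  B5 = {a, b, f}  B6 = {a, f, j}  B7 = {f, h, j}  B8 = {a, f, g}
Tree: B1–B2, B1–B3, B2–B4, B3–B5, B5–B6, B6–B7, B3–B8

The largest bag has 3 vertices, giving width 2; this decomposition certifies tw(G) ≤ 2. On the other hand G contains the 3-clique {a, c, d}. A clique must lie in a single bag of any decomposition, so no decomposition can have width below 2. Hence tw(G) = 2 exactly.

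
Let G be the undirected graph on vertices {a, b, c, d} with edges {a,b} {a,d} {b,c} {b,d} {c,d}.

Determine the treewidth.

A width-2 tree decomposition is:
Bags: B1 = {b, c, d}  B2 = {a, b, d}
Tree: B1–B2
Each bag holds 3 vertices, so the decomposition has width 2, which upper-bounds the treewidth. For the lower bound, the 3 vertices {b, c, d} are pairwise adjacent, and any tree decomposition puts a clique entirely inside one bag — forcing width ≥ 2. Therefore the treewidth is 2.

2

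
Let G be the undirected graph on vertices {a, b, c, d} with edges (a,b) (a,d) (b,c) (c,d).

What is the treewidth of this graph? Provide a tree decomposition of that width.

Every bag has size at most 3, so the width is 3 − 1 = 2 and tw(G) ≤ 2. The edges c–d–a–b–c form a cycle, so G is not a tree and its treewidth is at least 2. Therefore the treewidth is 2.

Treewidth 2.
One optimal decomposition is:
Bags: B1 = {a, c, d}  B2 = {a, b, c}
Tree: B1–B2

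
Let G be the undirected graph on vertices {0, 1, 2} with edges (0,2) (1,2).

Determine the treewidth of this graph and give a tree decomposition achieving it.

Every bag has size at most 2, so the width is 2 − 1 = 1 and tw(G) ≤ 1. G has an edge, so its treewidth is at least 1. Combining the bounds, tw(G) = 1.

Treewidth 1.
One such decomposition:
Bags: B1 = {1, 2}  B2 = {0, 2}
Tree: B1–B2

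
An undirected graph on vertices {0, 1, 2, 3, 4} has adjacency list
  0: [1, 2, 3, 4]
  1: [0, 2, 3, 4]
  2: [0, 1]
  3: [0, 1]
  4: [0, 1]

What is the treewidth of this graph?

2

A width-2 tree decomposition is:
Bags: B1 = {0, 1, 3}  B2 = {0, 1, 2}  B3 = {0, 1, 4}
Tree: B1–B2, B1–B3
The largest bag has 3 vertices, giving width 2; this decomposition certifies tw(G) ≤ 2. Conversely, {0, 1, 2} is a clique of size 3, and the vertices of any clique must share a bag in every tree decomposition; so some bag has ≥ 3 vertices and tw(G) ≥ 2. Hence tw(G) = 2 exactly.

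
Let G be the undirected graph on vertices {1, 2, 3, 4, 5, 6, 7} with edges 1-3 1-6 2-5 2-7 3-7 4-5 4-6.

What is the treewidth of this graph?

A width-2 tree decomposition is:
Bags: B1 = {2, 5, 7}  B2 = {3, 5, 7}  B3 = {1, 3, 5}  B4 = {1, 5, 6}  B5 = {4, 5, 6}
Tree: B1–B2, B2–B3, B3–B4, B4–B5
Each bag holds 3 vertices, so the decomposition has width 2, which upper-bounds the treewidth. The edges 5–2–7–3–1–6–4–5 form a cycle, so G is not a tree and its treewidth is at least 2. Therefore the treewidth is 2.

2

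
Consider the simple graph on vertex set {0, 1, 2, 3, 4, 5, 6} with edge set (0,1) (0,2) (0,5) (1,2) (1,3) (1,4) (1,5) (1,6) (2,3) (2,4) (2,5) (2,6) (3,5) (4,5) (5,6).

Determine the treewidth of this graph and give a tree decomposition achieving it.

Treewidth 3.
One such decomposition:
Bags: B1 = {1, 2, 4, 5}  B2 = {0, 1, 2, 5}  B3 = {1, 2, 5, 6}  B4 = {1, 2, 3, 5}
Tree: B1–B2, B1–B3, B2–B4

Every bag has size at most 4, so the width is 4 − 1 = 3 and tw(G) ≤ 3. For the lower bound, the 4 vertices {0, 1, 2, 5} are pairwise adjacent, and any tree decomposition puts a clique entirely inside one bag — forcing width ≥ 3. Combining the bounds, tw(G) = 3.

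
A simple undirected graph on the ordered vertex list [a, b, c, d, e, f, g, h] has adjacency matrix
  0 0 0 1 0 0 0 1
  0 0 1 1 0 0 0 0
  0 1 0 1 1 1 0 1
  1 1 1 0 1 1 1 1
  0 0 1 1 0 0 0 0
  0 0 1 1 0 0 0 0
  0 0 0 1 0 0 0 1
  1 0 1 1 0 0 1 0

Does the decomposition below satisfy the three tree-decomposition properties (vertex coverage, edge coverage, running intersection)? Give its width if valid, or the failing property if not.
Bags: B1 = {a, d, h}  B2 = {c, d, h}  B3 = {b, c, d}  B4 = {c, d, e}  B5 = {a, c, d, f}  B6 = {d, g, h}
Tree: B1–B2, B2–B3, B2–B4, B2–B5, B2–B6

A tree decomposition must satisfy three properties: every vertex lies in some bag; for every edge, both endpoints lie together in some bag; and for every vertex, the bags containing it form a connected subtree. Here bags containing vertex a are not connected in the tree, so the decomposition is invalid.

No — bags containing vertex a are not connected in the tree.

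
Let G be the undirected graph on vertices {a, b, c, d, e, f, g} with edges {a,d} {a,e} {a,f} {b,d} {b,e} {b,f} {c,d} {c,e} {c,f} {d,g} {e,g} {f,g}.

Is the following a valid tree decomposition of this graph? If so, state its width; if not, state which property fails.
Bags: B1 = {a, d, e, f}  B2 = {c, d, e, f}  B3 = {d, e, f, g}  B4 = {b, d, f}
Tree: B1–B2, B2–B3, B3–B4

A tree decomposition must satisfy three properties: every vertex lies in some bag; for every edge, both endpoints lie together in some bag; and for every vertex, the bags containing it form a connected subtree. Here edge (e,b) lies in no bag, so the decomposition is invalid.

No — edge (e,b) lies in no bag.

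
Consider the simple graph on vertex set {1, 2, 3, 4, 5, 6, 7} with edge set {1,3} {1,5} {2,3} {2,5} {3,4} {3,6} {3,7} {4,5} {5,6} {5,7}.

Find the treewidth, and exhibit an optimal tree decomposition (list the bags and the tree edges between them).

Treewidth 2.
One optimal decomposition is:
Bags: B1 = {3, 5, 6}  B2 = {2, 3, 5}  B3 = {1, 3, 5}  B4 = {3, 4, 5}  B5 = {3, 5, 7}
Tree: B1–B2, B2–B3, B3–B4, B4–B5

Each bag holds 3 vertices, so the decomposition has width 2, which upper-bounds the treewidth. For the lower bound, G contains the cycle 5–6–3–2–5, so G is not a forest; only forests have treewidth ≤ 1, hence tw(G) ≥ 2. The upper and lower bounds meet at 2, so that is the treewidth.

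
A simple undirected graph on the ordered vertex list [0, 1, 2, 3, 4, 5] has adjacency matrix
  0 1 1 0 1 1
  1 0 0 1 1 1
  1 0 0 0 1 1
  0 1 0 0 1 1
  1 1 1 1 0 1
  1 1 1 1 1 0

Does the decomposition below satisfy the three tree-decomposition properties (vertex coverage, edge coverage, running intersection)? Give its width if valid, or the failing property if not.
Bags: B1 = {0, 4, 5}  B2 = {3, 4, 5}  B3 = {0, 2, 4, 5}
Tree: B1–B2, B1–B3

No — vertex 1 appears in no bag.

A tree decomposition must satisfy three properties: every vertex lies in some bag; for every edge, both endpoints lie together in some bag; and for every vertex, the bags containing it form a connected subtree. Here vertex 1 appears in no bag, so the decomposition is invalid.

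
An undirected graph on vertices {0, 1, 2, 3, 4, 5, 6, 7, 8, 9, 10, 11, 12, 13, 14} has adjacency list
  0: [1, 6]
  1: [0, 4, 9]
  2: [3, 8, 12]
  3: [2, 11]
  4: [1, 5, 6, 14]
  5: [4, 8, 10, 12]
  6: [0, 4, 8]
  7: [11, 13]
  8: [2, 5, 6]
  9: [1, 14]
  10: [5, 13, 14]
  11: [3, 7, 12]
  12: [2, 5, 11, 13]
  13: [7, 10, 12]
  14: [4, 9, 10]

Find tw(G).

3

A width-3 tree decomposition is:
Bags: B1 = {3, 7, 11, 13}  B2 = {3, 11, 12, 13}  B3 = {2, 3, 12, 13}  B4 = {2, 10, 12, 13}  B5 = {2, 5, 10, 12}  B6 = {2, 5, 8, 10}  B7 = {5, 8, 10, 14}  B8 = {4, 5, 8, 14}  B9 = {4, 6, 8, 14}  B10 = {4, 6, 9, 14}  B11 = {1, 4, 6, 9}  B12 = {0, 1, 6, 9}
Tree: B1–B2, B2–B3, B3–B4, B4–B5, B5–B6, B6–B7, B7–B8, B8–B9, B9–B10, B10–B11, B11–B12
Each bag holds 4 vertices, so the decomposition has width 3, which upper-bounds the treewidth. For the lower bound: the 4 vertex sets {3,7,11}, {13}, {12}, {2,5,8,10} are disjoint, each induces a connected subgraph, and every pair is joined by at least one edge of G. Contracting each set to a single vertex therefore yields K_{4} as a minor, and since treewidth is minor-monotone, tw(G) ≥ tw(K_{4}) = 3. Hence tw(G) = 3 exactly.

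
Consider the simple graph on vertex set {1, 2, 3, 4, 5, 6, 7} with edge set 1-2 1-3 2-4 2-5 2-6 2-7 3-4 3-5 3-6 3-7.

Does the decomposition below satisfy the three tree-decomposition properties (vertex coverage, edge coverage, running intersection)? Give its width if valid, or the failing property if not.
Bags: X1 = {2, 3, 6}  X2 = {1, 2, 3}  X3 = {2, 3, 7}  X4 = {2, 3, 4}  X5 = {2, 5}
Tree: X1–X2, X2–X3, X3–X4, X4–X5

No — edge (3,5) lies in no bag.

A tree decomposition must satisfy three properties: every vertex lies in some bag; for every edge, both endpoints lie together in some bag; and for every vertex, the bags containing it form a connected subtree. Here edge (3,5) lies in no bag, so the decomposition is invalid.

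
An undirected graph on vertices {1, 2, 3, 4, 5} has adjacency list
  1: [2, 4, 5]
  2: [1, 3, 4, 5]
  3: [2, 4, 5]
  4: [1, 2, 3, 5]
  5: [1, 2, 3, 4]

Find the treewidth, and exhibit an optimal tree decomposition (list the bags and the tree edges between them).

Treewidth 3.
One such decomposition:
Bags: B1 = {2, 3, 4, 5}  B2 = {1, 2, 4, 5}
Tree: B1–B2

The largest bag has 4 vertices, giving width 3; this decomposition certifies tw(G) ≤ 3. On the other hand G contains the 4-clique {1, 2, 4, 5}. A clique must lie in a single bag of any decomposition, so no decomposition can have width below 3. Combining the bounds, tw(G) = 3.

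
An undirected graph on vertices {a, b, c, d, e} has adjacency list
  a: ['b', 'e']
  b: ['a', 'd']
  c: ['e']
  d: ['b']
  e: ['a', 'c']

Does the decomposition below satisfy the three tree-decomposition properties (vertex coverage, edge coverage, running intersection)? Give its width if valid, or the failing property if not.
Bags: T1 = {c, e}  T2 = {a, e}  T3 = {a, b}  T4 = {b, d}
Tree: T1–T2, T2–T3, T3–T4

Yes; width 1.

Checking the three conditions: (i) the bags cover all of {a, b, c, d, e}; (ii) for each edge, some bag contains both endpoints; (iii) the bags containing any fixed vertex form a subtree. All hold, so the decomposition is valid with width 2 − 1 = 1.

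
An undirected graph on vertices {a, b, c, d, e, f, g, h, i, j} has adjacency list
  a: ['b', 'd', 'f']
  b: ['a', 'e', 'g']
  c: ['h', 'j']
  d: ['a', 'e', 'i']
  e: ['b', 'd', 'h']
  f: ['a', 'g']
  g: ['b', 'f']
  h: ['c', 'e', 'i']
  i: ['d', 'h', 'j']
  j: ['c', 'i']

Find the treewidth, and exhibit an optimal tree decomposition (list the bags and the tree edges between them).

The largest bag has 3 vertices, giving width 2; this decomposition certifies tw(G) ≤ 2. Since c–j–i–h–c is a cycle in G, G is not acyclic. Forests are exactly the graphs of treewidth ≤ 1, so tw(G) ≥ 2. Hence tw(G) = 2 exactly.

Treewidth 2.
Bags: B1 = {c, h, j}  B2 = {h, i, j}  B3 = {e, h, i}  B4 = {d, e, i}  B5 = {b, d, e}  B6 = {a, b, d}  B7 = {a, b, g}  B8 = {a, f, g}
Tree: B1–B2, B2–B3, B3–B4, B4–B5, B5–B6, B6–B7, B7–B8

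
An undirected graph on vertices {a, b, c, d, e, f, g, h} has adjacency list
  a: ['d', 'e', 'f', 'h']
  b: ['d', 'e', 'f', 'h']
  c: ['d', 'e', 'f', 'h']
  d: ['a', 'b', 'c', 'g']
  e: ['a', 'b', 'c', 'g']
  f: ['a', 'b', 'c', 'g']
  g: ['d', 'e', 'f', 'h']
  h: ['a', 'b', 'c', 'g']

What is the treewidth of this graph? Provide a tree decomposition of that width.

Treewidth 4.
Bags: B1 = {b, d, e, f, h}  B2 = {c, d, e, f, h}  B3 = {a, d, e, f, h}  B4 = {d, e, f, g, h}
Tree: B1–B2, B2–B3, B3–B4

Each bag holds 5 vertices, so the decomposition has width 4, which upper-bounds the treewidth. For the lower bound: the 5 vertex sets {b,d}, {c,f}, {a,e}, {h}, {g} are disjoint, each induces a connected subgraph, and every pair is joined by at least one edge of G. Contracting each set to a single vertex therefore yields K_{5} as a minor, and since treewidth is minor-monotone, tw(G) ≥ tw(K_{5}) = 4. Therefore the treewidth is 4.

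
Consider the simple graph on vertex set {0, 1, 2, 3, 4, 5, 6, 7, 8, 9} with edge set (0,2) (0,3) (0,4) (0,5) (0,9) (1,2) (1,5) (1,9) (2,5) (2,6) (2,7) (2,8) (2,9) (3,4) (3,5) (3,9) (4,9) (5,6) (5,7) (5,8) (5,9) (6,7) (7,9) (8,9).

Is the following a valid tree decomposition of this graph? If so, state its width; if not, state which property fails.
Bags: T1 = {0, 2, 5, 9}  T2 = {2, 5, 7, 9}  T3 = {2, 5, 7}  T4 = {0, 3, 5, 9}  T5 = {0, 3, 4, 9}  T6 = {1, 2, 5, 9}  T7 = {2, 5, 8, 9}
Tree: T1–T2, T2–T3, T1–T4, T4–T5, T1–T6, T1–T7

No — vertex 6 appears in no bag.

A tree decomposition must satisfy three properties: every vertex lies in some bag; for every edge, both endpoints lie together in some bag; and for every vertex, the bags containing it form a connected subtree. Here vertex 6 appears in no bag, so the decomposition is invalid.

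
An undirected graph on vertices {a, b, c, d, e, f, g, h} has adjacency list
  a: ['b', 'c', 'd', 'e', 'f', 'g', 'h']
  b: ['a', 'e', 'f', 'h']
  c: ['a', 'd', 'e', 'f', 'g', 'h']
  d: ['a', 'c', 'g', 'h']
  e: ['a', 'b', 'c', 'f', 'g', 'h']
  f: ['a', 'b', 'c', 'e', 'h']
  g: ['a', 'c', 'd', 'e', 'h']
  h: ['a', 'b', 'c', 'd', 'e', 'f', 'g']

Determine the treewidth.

A width-4 tree decomposition is:
Bags: B1 = {a, c, e, g, h}  B2 = {a, c, e, f, h}  B3 = {a, c, d, g, h}  B4 = {a, b, e, f, h}
Tree: B1–B2, B1–B3, B2–B4
The largest bag has 5 vertices, giving width 4; this decomposition certifies tw(G) ≤ 4. On the other hand G contains the 5-clique {a, c, d, g, h}. A clique must lie in a single bag of any decomposition, so no decomposition can have width below 4. Combining the bounds, tw(G) = 4.

4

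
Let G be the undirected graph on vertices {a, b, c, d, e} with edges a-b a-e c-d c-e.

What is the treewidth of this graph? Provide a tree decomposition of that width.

Treewidth 1.
Bags: B1 = {c, d}  B2 = {c, e}  B3 = {a, e}  B4 = {a, b}
Tree: B1–B2, B2–B3, B3–B4

Every bag has size at most 2, so the width is 2 − 1 = 1 and tw(G) ≤ 1. Since G has at least one edge (e.g. d–c), it is not an edgeless graph, so tw(G) ≥ 1. The upper and lower bounds meet at 1, so that is the treewidth.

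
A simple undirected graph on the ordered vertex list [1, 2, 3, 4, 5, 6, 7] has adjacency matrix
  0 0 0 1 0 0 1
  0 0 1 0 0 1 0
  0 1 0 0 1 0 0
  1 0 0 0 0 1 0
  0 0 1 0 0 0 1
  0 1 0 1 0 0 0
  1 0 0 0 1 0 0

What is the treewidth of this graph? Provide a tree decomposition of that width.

Every bag has size at most 3, so the width is 3 − 1 = 2 and tw(G) ≤ 2. For the lower bound, G contains the cycle 2–6–4–1–7–5–3–2, so G is not a forest; only forests have treewidth ≤ 1, hence tw(G) ≥ 2. Combining the bounds, tw(G) = 2.

Treewidth 2.
One such decomposition:
Bags: B1 = {2, 4, 6}  B2 = {1, 2, 4}  B3 = {1, 2, 7}  B4 = {2, 5, 7}  B5 = {2, 3, 5}
Tree: B1–B2, B2–B3, B3–B4, B4–B5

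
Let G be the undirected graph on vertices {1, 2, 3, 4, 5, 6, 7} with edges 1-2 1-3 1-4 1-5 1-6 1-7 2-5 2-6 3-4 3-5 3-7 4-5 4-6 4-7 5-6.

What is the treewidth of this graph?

A width-3 tree decomposition is:
Bags: B1 = {1, 4, 5, 6}  B2 = {1, 3, 4, 5}  B3 = {1, 2, 5, 6}  B4 = {1, 3, 4, 7}
Tree: B1–B2, B1–B3, B2–B4
The largest bag has 4 vertices, giving width 3; this decomposition certifies tw(G) ≤ 3. On the other hand G contains the 4-clique {1, 2, 5, 6}. A clique must lie in a single bag of any decomposition, so no decomposition can have width below 3. Therefore the treewidth is 3.

3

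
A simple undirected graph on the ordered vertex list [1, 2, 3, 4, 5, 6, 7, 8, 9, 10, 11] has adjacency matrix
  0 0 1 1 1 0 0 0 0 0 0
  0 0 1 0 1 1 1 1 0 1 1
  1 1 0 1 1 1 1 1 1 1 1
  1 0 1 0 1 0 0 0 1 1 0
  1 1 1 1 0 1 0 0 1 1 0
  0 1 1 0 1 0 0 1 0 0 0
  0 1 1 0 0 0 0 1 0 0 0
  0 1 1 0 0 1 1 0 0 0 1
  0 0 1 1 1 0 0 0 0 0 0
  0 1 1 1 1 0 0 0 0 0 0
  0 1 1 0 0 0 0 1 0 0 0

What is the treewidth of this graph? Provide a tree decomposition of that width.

The largest bag has 4 vertices, giving width 3; this decomposition certifies tw(G) ≤ 3. On the other hand G contains the 4-clique {1, 3, 4, 5}. A clique must lie in a single bag of any decomposition, so no decomposition can have width below 3. The upper and lower bounds meet at 3, so that is the treewidth.

Treewidth 3.
One optimal decomposition is:
Bags: B1 = {2, 3, 5, 10}  B2 = {2, 3, 5, 6}  B3 = {3, 4, 5, 10}  B4 = {3, 4, 5, 9}  B5 = {1, 3, 4, 5}  B6 = {2, 3, 6, 8}  B7 = {2, 3, 7, 8}  B8 = {2, 3, 8, 11}
Tree: B1–B2, B1–B3, B3–B4, B4–B5, B2–B6, B6–B7, B6–B8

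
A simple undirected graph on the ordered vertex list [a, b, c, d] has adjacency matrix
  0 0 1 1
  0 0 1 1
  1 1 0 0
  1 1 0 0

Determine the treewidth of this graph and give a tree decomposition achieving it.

Every bag has size at most 3, so the width is 3 − 1 = 2 and tw(G) ≤ 2. For the lower bound, G contains the cycle b–d–a–c–b, so G is not a forest; only forests have treewidth ≤ 1, hence tw(G) ≥ 2. Combining the bounds, tw(G) = 2.

Treewidth 2.
One such decomposition:
Bags: B1 = {a, b, d}  B2 = {a, b, c}
Tree: B1–B2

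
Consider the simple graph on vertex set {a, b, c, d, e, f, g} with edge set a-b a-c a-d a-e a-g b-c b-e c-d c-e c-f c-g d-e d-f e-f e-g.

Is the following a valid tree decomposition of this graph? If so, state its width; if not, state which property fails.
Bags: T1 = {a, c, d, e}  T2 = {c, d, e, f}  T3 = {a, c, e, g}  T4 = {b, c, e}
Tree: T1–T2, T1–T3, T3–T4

A tree decomposition must satisfy three properties: every vertex lies in some bag; for every edge, both endpoints lie together in some bag; and for every vertex, the bags containing it form a connected subtree. Here edge (a,b) lies in no bag, so the decomposition is invalid.

No — edge (a,b) lies in no bag.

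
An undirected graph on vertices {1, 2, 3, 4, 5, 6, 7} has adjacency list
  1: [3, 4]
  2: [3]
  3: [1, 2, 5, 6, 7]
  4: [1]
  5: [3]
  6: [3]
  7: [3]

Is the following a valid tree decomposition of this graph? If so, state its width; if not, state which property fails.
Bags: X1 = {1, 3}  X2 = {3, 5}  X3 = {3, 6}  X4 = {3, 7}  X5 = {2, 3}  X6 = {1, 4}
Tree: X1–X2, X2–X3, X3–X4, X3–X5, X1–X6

Yes; width 1.

Vertex coverage: the bags together contain {1, 2, 3, 4, 5, 6, 7}, the full vertex set. Edge coverage: each edge of G has both endpoints in at least one bag. Running intersection: for every vertex, the bags containing it form a connected subtree. All three properties hold, so this is a valid tree decomposition of width max|bag| − 1 = 1, and hence tw(G) ≤ 1.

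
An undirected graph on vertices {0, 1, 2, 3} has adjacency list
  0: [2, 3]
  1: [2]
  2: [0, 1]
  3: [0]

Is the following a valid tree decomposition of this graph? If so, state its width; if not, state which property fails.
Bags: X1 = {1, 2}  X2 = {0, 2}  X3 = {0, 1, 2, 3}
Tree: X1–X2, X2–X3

A tree decomposition must satisfy three properties: every vertex lies in some bag; for every edge, both endpoints lie together in some bag; and for every vertex, the bags containing it form a connected subtree. Here bags containing vertex 1 are not connected in the tree, so the decomposition is invalid.

No — bags containing vertex 1 are not connected in the tree.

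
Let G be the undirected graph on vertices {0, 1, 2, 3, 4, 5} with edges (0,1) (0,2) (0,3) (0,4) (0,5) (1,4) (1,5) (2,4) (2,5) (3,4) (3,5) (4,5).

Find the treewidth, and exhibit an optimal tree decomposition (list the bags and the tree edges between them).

The largest bag has 4 vertices, giving width 3; this decomposition certifies tw(G) ≤ 3. On the other hand G contains the 4-clique {0, 1, 4, 5}. A clique must lie in a single bag of any decomposition, so no decomposition can have width below 3. Therefore the treewidth is 3.

Treewidth 3.
Bags: B1 = {0, 1, 4, 5}  B2 = {0, 2, 4, 5}  B3 = {0, 3, 4, 5}
Tree: B1–B2, B2–B3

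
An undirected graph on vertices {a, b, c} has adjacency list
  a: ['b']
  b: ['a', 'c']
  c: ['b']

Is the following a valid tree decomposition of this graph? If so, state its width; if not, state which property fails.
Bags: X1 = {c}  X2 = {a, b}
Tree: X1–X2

A tree decomposition must satisfy three properties: every vertex lies in some bag; for every edge, both endpoints lie together in some bag; and for every vertex, the bags containing it form a connected subtree. Here edge (b,c) lies in no bag, so the decomposition is invalid.

No — edge (b,c) lies in no bag.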